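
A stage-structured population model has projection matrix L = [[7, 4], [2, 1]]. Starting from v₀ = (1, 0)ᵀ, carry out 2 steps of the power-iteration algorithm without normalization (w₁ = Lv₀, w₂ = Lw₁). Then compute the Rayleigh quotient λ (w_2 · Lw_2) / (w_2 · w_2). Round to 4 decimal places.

w1 = Lv₀ = (7·1 + 4·0; 2·1 + 1·0) = (7, 2)
w2 = Lw1 = (7·7 + 4·2; 2·7 + 1·2) = (57, 16)
Lw2 = (463, 130)
w2·Lw2 = 57·463 + 16·130 = 28471; w2·w2 = 57·57 + 16·16 = 3505
λ ≈ 28471/3505 = 8.1230

8.1230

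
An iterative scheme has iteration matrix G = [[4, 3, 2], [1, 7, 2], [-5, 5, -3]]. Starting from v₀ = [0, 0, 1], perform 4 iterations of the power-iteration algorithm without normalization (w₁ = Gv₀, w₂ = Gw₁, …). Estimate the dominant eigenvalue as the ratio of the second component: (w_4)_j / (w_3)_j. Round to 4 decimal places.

w1 = Gv₀ = (4·0 + 3·0 + 2·1; 1·0 + 7·0 + 2·1; (-5)·0 + 5·0 + (-3)·1) = (2, 2, -3)
w2 = Gw1 = (4·2 + 3·2 + 2·(-3); 1·2 + 7·2 + 2·(-3); (-5)·2 + 5·2 + (-3)·(-3)) = (8, 10, 9)
w3 = Gw2 = (80, 96, -17)
w4 = Gw3 = (574, 718, 131)
Ratio at component: 718 / 96 = 7.4792

7.4792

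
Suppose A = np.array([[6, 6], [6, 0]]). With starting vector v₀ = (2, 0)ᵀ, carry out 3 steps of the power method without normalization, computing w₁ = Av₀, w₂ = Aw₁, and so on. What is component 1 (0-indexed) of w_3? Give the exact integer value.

864

w1 = Av₀ = (6·2 + 6·0; 6·2 + 0·0) = (12, 12)
w2 = Aw1 = (6·12 + 6·12; 6·12 + 0·12) = (144, 72)
w3 = Aw2 = (1296, 864)
The requested component of w3 is 864.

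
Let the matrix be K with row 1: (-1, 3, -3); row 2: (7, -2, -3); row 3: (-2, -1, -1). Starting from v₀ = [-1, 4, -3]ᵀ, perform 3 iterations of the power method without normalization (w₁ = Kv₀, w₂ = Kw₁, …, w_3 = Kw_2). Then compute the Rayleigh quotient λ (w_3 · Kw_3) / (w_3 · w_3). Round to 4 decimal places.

w1 = Kv₀ = ((-1)·(-1) + 3·4 + (-3)·(-3); 7·(-1) + (-2)·4 + (-3)·(-3); (-2)·(-1) + (-1)·4 + (-1)·(-3)) = (22, -6, 1)
w2 = Kw1 = ((-1)·22 + 3·(-6) + (-3)·1; 7·22 + (-2)·(-6) + (-3)·1; (-2)·22 + (-1)·(-6) + (-1)·1) = (-43, 163, -39)
w3 = Kw2 = (649, -510, -38)
Kw3 = (-2065, 5677, -750)
w3·Kw3 = 649·(-2065) + (-510)·5677 + (-38)·(-750) = -4206955; w3·w3 = 649·649 + (-510)·(-510) + (-38)·(-38) = 682745
λ ≈ -4206955/682745 = -6.1618

-6.1618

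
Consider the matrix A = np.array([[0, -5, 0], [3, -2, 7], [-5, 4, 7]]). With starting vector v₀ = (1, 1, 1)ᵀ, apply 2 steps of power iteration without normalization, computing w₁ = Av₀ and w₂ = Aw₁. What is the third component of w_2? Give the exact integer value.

w1 = Av₀ = (-5, 8, 6)
w2 = Aw1 = (-40, 11, 99)
The requested component of w2 is 99.

99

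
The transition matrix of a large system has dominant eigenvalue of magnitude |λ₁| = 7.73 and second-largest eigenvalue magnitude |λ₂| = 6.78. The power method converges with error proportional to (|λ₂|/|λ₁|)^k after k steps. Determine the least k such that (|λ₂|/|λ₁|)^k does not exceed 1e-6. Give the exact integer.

|λ₂/λ₁| = 6.78/7.73 = 0.87710
Need k ≥ ln(1e-6) / ln(0.87710) = -13.8155 / -0.1311 ≈ 105.356
Smallest integer k satisfying the bound: 106

106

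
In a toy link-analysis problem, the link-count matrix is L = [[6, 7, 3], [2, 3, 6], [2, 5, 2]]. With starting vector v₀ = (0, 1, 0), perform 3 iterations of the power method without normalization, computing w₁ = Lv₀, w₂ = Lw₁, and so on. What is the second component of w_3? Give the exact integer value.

w1 = Lv₀ = (7, 3, 5)
w2 = Lw1 = (78, 53, 39)
w3 = Lw2 = (956, 549, 499)
The requested component of w3 is 549.

549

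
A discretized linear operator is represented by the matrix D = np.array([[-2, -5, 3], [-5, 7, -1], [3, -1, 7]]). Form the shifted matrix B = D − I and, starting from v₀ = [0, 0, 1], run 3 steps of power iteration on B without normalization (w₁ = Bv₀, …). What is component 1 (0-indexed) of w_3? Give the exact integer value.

-278

B = D − I has rows (-3, -5, 3); (-5, 6, -1); (3, -1, 6)
w1 = Bv₀ = (3, -1, 6)
w2 = Bw1 = (14, -27, 46)
w3 = Bw2 = (231, -278, 345)
Requested component of w3: -278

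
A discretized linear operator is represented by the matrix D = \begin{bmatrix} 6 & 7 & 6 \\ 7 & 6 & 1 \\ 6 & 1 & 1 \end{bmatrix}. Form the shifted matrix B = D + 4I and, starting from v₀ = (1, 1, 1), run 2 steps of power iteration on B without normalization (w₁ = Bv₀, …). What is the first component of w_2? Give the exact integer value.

B = D + 4I has rows (10, 7, 6); (7, 10, 1); (6, 1, 5)
w1 = Bv₀ = (10·1 + 7·1 + 6·1; 7·1 + 10·1 + 1·1; 6·1 + 1·1 + 5·1) = (23, 18, 12)
w2 = Bw1 = (10·23 + 7·18 + 6·12; 7·23 + 10·18 + 1·12; 6·23 + 1·18 + 5·12) = (428, 353, 216)
Requested component of w2: 428

428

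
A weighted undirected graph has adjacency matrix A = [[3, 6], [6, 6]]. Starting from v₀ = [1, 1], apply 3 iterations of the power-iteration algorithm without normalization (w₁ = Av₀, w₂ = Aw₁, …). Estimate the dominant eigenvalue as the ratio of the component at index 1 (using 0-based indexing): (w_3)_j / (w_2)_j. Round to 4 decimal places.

w1 = Av₀ = (3·1 + 6·1; 6·1 + 6·1) = (9, 12)
w2 = Aw1 = (3·9 + 6·12; 6·9 + 6·12) = (99, 126)
w3 = Aw2 = (1053, 1350)
Ratio at component: 1350 / 126 = 10.7143

10.7143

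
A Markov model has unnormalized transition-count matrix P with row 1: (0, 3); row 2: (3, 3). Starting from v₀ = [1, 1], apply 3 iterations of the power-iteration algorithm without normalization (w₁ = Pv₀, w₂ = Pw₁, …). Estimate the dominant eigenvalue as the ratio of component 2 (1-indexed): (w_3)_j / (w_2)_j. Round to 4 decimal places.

λ ≈ 5.0000

w1 = Pv₀ = (0·1 + 3·1; 3·1 + 3·1) = (3, 6)
w2 = Pw1 = (0·3 + 3·6; 3·3 + 3·6) = (18, 27)
w3 = Pw2 = (81, 135)
Ratio at component: 135 / 27 = 5.0000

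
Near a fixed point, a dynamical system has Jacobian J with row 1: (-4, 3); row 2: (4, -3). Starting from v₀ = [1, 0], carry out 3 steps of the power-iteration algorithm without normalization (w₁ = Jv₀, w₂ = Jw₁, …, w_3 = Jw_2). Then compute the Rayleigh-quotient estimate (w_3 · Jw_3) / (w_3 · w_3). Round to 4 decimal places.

λ ≈ -7.0000

w1 = Jv₀ = ((-4)·1 + 3·0; 4·1 + (-3)·0) = (-4, 4)
w2 = Jw1 = ((-4)·(-4) + 3·4; 4·(-4) + (-3)·4) = (28, -28)
w3 = Jw2 = (-196, 196)
Jw3 = (1372, -1372)
w3·Jw3 = (-196)·1372 + 196·(-1372) = -537824; w3·w3 = (-196)·(-196) + 196·196 = 76832
λ ≈ -537824/76832 = -7.0000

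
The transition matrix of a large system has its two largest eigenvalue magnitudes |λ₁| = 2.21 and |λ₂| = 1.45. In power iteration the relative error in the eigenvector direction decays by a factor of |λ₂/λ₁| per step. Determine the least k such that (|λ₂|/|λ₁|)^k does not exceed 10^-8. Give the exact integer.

|λ₂/λ₁| = 1.45/2.21 = 0.65611
Need k ≥ ln(10^-8) / ln(0.65611) = -18.4207 / -0.4214 ≈ 43.710
Smallest integer k satisfying the bound: 44

44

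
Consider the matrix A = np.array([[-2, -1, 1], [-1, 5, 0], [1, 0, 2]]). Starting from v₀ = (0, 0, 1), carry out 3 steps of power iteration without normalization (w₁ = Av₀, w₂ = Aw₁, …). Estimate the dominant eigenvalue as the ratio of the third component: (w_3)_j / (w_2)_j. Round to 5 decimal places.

w1 = Av₀ = ((-2)·0 + (-1)·0 + 1·1; (-1)·0 + 5·0 + 0·1; 1·0 + 0·0 + 2·1) = (1, 0, 2)
w2 = Aw1 = ((-2)·1 + (-1)·0 + 1·2; (-1)·1 + 5·0 + 0·2; 1·1 + 0·0 + 2·2) = (0, -1, 5)
w3 = Aw2 = (6, -5, 10)
Ratio at component: 10 / 5 = 2.00000

λ ≈ 2.00000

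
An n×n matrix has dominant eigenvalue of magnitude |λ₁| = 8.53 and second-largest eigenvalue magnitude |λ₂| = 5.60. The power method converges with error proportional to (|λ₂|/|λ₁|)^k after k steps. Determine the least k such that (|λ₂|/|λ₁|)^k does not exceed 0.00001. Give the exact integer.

28

|λ₂/λ₁| = 5.60/8.53 = 0.65651
Need k ≥ ln(0.00001) / ln(0.65651) = -11.5129 / -0.4208 ≈ 27.358
Smallest integer k satisfying the bound: 28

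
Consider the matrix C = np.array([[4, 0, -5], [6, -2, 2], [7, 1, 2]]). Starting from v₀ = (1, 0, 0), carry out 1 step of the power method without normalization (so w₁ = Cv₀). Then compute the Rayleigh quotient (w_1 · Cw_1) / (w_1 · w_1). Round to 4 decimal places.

4.1188

w1 = Cv₀ = (4·1 + 0·0 + (-5)·0; 6·1 + (-2)·0 + 2·0; 7·1 + 1·0 + 2·0) = (4, 6, 7)
Cw1 = (-19, 26, 48)
w1·Cw1 = 4·(-19) + 6·26 + 7·48 = 416; w1·w1 = 4·4 + 6·6 + 7·7 = 101
λ ≈ 416/101 = 4.1188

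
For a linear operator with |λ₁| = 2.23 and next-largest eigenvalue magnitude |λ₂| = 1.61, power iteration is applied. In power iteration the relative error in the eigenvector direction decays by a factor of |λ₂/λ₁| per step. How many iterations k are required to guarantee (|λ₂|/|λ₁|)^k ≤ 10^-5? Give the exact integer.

36

|λ₂/λ₁| = 1.61/2.23 = 0.72197
Need k ≥ ln(10^-5) / ln(0.72197) = -11.5129 / -0.3258 ≈ 35.341
Smallest integer k satisfying the bound: 36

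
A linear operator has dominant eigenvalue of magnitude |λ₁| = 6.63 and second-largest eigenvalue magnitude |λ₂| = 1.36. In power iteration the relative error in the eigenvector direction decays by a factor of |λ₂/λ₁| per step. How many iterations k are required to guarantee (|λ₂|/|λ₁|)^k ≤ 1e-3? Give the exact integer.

|λ₂/λ₁| = 1.36/6.63 = 0.20513
Need k ≥ ln(1e-3) / ln(0.20513) = -6.9078 / -1.5841 ≈ 4.361
Smallest integer k satisfying the bound: 5

5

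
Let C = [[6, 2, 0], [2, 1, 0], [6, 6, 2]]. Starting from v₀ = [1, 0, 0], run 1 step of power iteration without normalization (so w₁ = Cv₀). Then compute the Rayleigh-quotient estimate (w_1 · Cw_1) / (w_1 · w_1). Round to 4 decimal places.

w1 = Cv₀ = (6, 2, 6)
Cw1 = (40, 14, 60)
w1·Cw1 = 6·40 + 2·14 + 6·60 = 628; w1·w1 = 6·6 + 2·2 + 6·6 = 76
λ ≈ 628/76 = 8.2632

8.2632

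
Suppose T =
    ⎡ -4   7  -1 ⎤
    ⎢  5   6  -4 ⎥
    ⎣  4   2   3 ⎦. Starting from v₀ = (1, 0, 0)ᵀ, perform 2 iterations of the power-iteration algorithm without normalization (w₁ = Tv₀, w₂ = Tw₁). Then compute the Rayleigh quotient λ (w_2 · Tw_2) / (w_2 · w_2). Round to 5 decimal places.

λ ≈ -4.81280

w1 = Tv₀ = ((-4)·1 + 7·0 + (-1)·0; 5·1 + 6·0 + (-4)·0; 4·1 + 2·0 + 3·0) = (-4, 5, 4)
w2 = Tw1 = ((-4)·(-4) + 7·5 + (-1)·4; 5·(-4) + 6·5 + (-4)·4; 4·(-4) + 2·5 + 3·4) = (47, -6, 6)
Tw2 = (-236, 175, 194)
w2·Tw2 = 47·(-236) + (-6)·175 + 6·194 = -10978; w2·w2 = 47·47 + (-6)·(-6) + 6·6 = 2281
λ ≈ -10978/2281 = -4.81280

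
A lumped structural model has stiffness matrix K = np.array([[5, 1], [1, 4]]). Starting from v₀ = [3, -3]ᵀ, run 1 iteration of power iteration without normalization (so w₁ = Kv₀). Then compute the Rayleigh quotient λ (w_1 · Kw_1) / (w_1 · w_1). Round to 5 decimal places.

w1 = Kv₀ = (12, -9)
Kw1 = (51, -24)
w1·Kw1 = 12·51 + (-9)·(-24) = 828; w1·w1 = 12·12 + (-9)·(-9) = 225
λ ≈ 828/225 = 3.68000

3.68000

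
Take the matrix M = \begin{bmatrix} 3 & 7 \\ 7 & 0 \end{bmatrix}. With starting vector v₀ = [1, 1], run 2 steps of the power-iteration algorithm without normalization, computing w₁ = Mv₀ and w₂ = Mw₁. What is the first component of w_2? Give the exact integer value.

w1 = Mv₀ = (10, 7)
w2 = Mw1 = (79, 70)
The requested component of w2 is 79.

79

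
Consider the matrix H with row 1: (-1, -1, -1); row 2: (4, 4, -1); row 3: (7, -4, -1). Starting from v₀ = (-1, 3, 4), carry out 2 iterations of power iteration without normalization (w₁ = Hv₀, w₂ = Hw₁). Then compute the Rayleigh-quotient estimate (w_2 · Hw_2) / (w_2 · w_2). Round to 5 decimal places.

λ ≈ -1.18072

w1 = Hv₀ = (-6, 4, -23)
w2 = Hw1 = (25, 15, -35)
Hw2 = (-5, 195, 150)
w2·Hw2 = 25·(-5) + 15·195 + (-35)·150 = -2450; w2·w2 = 25·25 + 15·15 + (-35)·(-35) = 2075
λ ≈ -2450/2075 = -1.18072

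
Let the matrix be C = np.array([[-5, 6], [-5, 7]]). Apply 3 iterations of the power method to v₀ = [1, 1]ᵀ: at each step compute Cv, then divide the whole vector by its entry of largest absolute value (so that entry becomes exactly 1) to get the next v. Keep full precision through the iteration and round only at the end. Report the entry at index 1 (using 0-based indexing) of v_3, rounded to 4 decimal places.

1.0000

Cv0 = (1.00000, 2.00000); divide by 2.00000 → v1 = (0.50000, 1.00000)
Cv1 = (3.50000, 4.50000); divide by 4.50000 → v2 = (0.77778, 1.00000)
Cv2 = (2.11111, 3.11111); divide by 3.11111 → v3 = (0.67857, 1.00000)
Requested entry of v3: 28/28 = 1.0000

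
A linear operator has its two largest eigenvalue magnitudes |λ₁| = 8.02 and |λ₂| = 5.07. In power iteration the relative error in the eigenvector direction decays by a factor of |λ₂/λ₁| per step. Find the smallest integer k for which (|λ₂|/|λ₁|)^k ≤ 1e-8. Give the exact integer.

41

|λ₂/λ₁| = 5.07/8.02 = 0.63217
Need k ≥ ln(1e-8) / ln(0.63217) = -18.4207 / -0.4586 ≈ 40.167
Smallest integer k satisfying the bound: 41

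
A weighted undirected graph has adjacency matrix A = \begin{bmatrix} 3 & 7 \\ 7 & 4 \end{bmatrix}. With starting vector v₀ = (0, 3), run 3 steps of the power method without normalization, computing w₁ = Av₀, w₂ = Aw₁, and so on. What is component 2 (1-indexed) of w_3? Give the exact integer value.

w1 = Av₀ = (3·0 + 7·3; 7·0 + 4·3) = (21, 12)
w2 = Aw1 = (3·21 + 7·12; 7·21 + 4·12) = (147, 195)
w3 = Aw2 = (1806, 1809)
The requested component of w3 is 1809.

1809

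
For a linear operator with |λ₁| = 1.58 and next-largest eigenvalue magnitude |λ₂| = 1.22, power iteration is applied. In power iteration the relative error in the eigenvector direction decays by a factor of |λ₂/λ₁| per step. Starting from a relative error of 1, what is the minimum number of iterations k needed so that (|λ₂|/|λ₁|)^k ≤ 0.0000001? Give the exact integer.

|λ₂/λ₁| = 1.22/1.58 = 0.77215
Need k ≥ ln(0.0000001) / ln(0.77215) = -16.1181 / -0.2586 ≈ 62.335
Smallest integer k satisfying the bound: 63

63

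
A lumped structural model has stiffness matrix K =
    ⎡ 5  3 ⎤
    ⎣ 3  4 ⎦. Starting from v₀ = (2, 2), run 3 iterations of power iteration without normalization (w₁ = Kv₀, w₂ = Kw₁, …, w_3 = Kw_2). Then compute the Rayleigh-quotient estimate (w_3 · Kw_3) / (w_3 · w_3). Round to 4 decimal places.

w1 = Kv₀ = (5·2 + 3·2; 3·2 + 4·2) = (16, 14)
w2 = Kw1 = (5·16 + 3·14; 3·16 + 4·14) = (122, 104)
w3 = Kw2 = (922, 782)
Kw3 = (6956, 5894)
w3·Kw3 = 922·6956 + 782·5894 = 11022540; w3·w3 = 922·922 + 782·782 = 1461608
λ ≈ 11022540/1461608 = 7.5414

λ ≈ 7.5414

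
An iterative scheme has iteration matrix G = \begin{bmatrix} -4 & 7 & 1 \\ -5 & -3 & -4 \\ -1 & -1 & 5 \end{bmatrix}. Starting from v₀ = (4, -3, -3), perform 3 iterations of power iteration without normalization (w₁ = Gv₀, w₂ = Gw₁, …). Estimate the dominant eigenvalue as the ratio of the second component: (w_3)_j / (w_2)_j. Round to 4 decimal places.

w1 = Gv₀ = ((-4)·4 + 7·(-3) + 1·(-3); (-5)·4 + (-3)·(-3) + (-4)·(-3); (-1)·4 + (-1)·(-3) + 5·(-3)) = (-40, 1, -16)
w2 = Gw1 = ((-4)·(-40) + 7·1 + 1·(-16); (-5)·(-40) + (-3)·1 + (-4)·(-16); (-1)·(-40) + (-1)·1 + 5·(-16)) = (151, 261, -41)
w3 = Gw2 = (1182, -1374, -617)
Ratio at component: -1374 / 261 = -5.2644

-5.2644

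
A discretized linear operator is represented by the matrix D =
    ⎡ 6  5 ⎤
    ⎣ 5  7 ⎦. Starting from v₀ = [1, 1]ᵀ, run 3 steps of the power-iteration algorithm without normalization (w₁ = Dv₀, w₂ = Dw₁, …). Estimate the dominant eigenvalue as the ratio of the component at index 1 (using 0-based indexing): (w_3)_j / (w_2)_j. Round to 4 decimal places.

11.5324

w1 = Dv₀ = (11, 12)
w2 = Dw1 = (126, 139)
w3 = Dw2 = (1451, 1603)
Ratio at component: 1603 / 139 = 11.5324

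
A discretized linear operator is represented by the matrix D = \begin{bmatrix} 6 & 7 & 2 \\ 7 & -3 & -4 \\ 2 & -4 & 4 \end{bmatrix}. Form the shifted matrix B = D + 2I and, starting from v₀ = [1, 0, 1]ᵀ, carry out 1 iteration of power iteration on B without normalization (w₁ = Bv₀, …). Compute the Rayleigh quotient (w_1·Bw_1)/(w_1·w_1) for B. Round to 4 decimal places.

9.9595

B = D + 2I has rows (8, 7, 2); (7, -1, -4); (2, -4, 6)
w1 = Bv₀ = (10, 3, 8)
Bw1 = (117, 35, 56)
w1·Bw1 = 1723; w1·w1 = 173; μ ≈ 1723/173 = 9.9595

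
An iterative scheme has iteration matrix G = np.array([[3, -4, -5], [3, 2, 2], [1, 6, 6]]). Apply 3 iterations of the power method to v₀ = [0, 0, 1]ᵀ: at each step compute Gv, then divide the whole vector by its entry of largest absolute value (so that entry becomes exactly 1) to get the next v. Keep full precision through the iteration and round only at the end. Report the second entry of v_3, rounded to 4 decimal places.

Gv0 = (-5.00000, 2.00000, 6.00000); divide by 6.00000 → v1 = (-0.83333, 0.33333, 1.00000)
Gv1 = (-8.83333, 0.16667, 7.16667); divide by -8.83333 → v2 = (1.00000, -0.01887, -0.81132)
Gv2 = (7.13208, 1.33962, -3.98113); divide by 7.13208 → v3 = (1.00000, 0.18783, -0.55820)
Requested entry of v3: -71/-378 = 0.1878

0.1878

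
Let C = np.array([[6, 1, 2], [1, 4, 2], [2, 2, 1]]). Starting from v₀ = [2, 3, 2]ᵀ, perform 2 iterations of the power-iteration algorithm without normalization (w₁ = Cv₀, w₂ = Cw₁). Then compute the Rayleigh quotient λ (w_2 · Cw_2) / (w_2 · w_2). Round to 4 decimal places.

λ ≈ 7.4608

w1 = Cv₀ = (6·2 + 1·3 + 2·2; 1·2 + 4·3 + 2·2; 2·2 + 2·3 + 1·2) = (19, 18, 12)
w2 = Cw1 = (6·19 + 1·18 + 2·12; 1·19 + 4·18 + 2·12; 2·19 + 2·18 + 1·12) = (156, 115, 86)
Cw2 = (1223, 788, 628)
w2·Cw2 = 156·1223 + 115·788 + 86·628 = 335416; w2·w2 = 156·156 + 115·115 + 86·86 = 44957
λ ≈ 335416/44957 = 7.4608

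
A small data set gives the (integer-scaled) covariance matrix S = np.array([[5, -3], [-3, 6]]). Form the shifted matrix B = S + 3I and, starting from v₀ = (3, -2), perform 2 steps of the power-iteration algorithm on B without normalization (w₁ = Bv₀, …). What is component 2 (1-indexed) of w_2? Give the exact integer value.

-333

B = S + 3I has rows (8, -3); (-3, 9)
w1 = Bv₀ = (30, -27)
w2 = Bw1 = (321, -333)
Requested component of w2: -333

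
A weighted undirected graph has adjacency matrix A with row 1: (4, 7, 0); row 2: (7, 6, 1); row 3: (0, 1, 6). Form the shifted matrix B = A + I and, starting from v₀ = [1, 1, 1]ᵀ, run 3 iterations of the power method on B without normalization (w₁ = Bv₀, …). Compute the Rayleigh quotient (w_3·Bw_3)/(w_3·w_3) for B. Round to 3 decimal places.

μ ≈ 13.126

B = A + I has rows (5, 7, 0); (7, 7, 1); (0, 1, 7)
w1 = Bv₀ = (5·1 + 7·1 + 0·1; 7·1 + 7·1 + 1·1; 0·1 + 1·1 + 7·1) = (12, 15, 8)
w2 = Bw1 = (5·12 + 7·15 + 0·8; 7·12 + 7·15 + 1·8; 0·12 + 1·15 + 7·8) = (165, 197, 71)
w3 = Bw2 = (2204, 2605, 694)
Bw3 = (29255, 34357, 7463)
w3·Bw3 = 159157327; w3·w3 = 12125277; μ ≈ 159157327/12125277 = 13.126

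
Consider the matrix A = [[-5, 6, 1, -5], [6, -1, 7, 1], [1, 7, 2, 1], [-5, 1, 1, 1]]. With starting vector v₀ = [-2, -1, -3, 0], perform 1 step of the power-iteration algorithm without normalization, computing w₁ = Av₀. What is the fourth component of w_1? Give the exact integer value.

w1 = Av₀ = ((-5)·(-2) + 6·(-1) + 1·(-3) + (-5)·0; 6·(-2) + (-1)·(-1) + 7·(-3) + 1·0; 1·(-2) + 7·(-1) + 2·(-3) + 1·0; (-5)·(-2) + 1·(-1) + 1·(-3) + 1·0) = (1, -32, -15, 6)
The requested component of w1 is 6.

6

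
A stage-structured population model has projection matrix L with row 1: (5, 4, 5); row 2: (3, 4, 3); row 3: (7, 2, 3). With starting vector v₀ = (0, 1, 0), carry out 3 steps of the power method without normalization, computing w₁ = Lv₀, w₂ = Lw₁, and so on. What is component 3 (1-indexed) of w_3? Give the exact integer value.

w1 = Lv₀ = (4, 4, 2)
w2 = Lw1 = (46, 34, 42)
w3 = Lw2 = (576, 400, 516)
The requested component of w3 is 516.

516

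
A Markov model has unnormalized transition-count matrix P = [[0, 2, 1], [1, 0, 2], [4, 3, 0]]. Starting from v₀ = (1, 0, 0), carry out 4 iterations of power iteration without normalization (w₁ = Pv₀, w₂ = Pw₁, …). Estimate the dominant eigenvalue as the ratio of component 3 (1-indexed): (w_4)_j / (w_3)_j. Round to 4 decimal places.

2.3333

w1 = Pv₀ = (0, 1, 4)
w2 = Pw1 = (6, 8, 3)
w3 = Pw2 = (19, 12, 48)
w4 = Pw3 = (72, 115, 112)
Ratio at component: 112 / 48 = 2.3333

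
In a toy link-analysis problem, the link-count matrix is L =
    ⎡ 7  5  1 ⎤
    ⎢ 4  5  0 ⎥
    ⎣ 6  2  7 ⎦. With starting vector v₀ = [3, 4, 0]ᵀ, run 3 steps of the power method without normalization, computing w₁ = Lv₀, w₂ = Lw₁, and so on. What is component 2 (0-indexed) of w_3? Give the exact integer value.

w1 = Lv₀ = (41, 32, 26)
w2 = Lw1 = (473, 324, 492)
w3 = Lw2 = (5423, 3512, 6930)
The requested component of w3 is 6930.

6930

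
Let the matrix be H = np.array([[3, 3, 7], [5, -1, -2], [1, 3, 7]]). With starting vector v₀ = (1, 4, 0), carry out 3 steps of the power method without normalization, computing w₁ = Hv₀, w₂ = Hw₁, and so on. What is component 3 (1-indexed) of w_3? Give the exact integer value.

1046

w1 = Hv₀ = (3·1 + 3·4 + 7·0; 5·1 + (-1)·4 + (-2)·0; 1·1 + 3·4 + 7·0) = (15, 1, 13)
w2 = Hw1 = (3·15 + 3·1 + 7·13; 5·15 + (-1)·1 + (-2)·13; 1·15 + 3·1 + 7·13) = (139, 48, 109)
w3 = Hw2 = (1324, 429, 1046)
The requested component of w3 is 1046.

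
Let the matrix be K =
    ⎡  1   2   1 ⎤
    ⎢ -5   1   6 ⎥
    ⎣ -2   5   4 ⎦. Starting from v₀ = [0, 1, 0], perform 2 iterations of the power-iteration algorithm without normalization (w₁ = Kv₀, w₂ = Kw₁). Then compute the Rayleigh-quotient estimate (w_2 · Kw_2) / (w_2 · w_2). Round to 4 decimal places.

w1 = Kv₀ = (1·0 + 2·1 + 1·0; (-5)·0 + 1·1 + 6·0; (-2)·0 + 5·1 + 4·0) = (2, 1, 5)
w2 = Kw1 = (1·2 + 2·1 + 1·5; (-5)·2 + 1·1 + 6·5; (-2)·2 + 5·1 + 4·5) = (9, 21, 21)
Kw2 = (72, 102, 171)
w2·Kw2 = 9·72 + 21·102 + 21·171 = 6381; w2·w2 = 9·9 + 21·21 + 21·21 = 963
λ ≈ 6381/963 = 6.6262

6.6262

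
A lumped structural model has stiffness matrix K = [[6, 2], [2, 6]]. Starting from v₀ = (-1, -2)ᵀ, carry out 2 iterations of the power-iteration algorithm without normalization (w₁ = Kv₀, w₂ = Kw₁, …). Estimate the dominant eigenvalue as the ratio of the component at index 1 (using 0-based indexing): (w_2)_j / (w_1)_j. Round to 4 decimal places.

λ ≈ 7.4286

w1 = Kv₀ = (6·(-1) + 2·(-2); 2·(-1) + 6·(-2)) = (-10, -14)
w2 = Kw1 = (6·(-10) + 2·(-14); 2·(-10) + 6·(-14)) = (-88, -104)
Ratio at component: -104 / -14 = 7.4286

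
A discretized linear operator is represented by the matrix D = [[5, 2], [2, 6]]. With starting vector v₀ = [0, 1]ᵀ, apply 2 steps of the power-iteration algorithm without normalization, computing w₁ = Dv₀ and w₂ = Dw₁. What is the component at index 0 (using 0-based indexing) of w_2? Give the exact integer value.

w1 = Dv₀ = (2, 6)
w2 = Dw1 = (22, 40)
The requested component of w2 is 22.

22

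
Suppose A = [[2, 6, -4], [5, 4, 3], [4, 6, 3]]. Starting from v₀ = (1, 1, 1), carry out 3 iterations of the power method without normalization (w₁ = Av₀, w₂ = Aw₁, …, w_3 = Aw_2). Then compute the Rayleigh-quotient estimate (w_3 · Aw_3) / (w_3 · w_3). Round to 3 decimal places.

8.637

w1 = Av₀ = (2·1 + 6·1 + (-4)·1; 5·1 + 4·1 + 3·1; 4·1 + 6·1 + 3·1) = (4, 12, 13)
w2 = Aw1 = (2·4 + 6·12 + (-4)·13; 5·4 + 4·12 + 3·13; 4·4 + 6·12 + 3·13) = (28, 107, 127)
w3 = Aw2 = (190, 949, 1135)
Aw3 = (1534, 8151, 9859)
w3·Aw3 = 190·1534 + 949·8151 + 1135·9859 = 19216724; w3·w3 = 190·190 + 949·949 + 1135·1135 = 2224926
λ ≈ 19216724/2224926 = 8.637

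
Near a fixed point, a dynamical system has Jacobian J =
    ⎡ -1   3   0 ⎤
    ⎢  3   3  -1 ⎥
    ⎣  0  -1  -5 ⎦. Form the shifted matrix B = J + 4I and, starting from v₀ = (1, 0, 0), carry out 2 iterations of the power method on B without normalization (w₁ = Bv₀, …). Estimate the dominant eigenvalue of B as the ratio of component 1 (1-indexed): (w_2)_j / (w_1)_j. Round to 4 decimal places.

B = J + 4I has rows (3, 3, 0); (3, 7, -1); (0, -1, -1)
w1 = Bv₀ = (3·1 + 3·0 + 0·0; 3·1 + 7·0 + (-1)·0; 0·1 + (-1)·0 + (-1)·0) = (3, 3, 0)
w2 = Bw1 = (3·3 + 3·3 + 0·0; 3·3 + 7·3 + (-1)·0; 0·3 + (-1)·3 + (-1)·0) = (18, 30, -3)
Ratio: 18/3 = 6.0000

6.0000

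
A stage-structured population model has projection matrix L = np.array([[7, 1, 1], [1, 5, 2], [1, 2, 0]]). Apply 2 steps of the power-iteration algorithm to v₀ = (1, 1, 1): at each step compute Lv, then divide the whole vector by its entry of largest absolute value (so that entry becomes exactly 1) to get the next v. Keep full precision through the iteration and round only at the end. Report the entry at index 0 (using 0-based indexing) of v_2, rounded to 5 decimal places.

Lv0 = (9.000000, 8.000000, 3.000000); divide by 9.000000 → v1 = (1.000000, 0.888889, 0.333333)
Lv1 = (8.222222, 6.111111, 2.777778); divide by 8.222222 → v2 = (1.000000, 0.743243, 0.337838)
Requested entry of v2: 74/74 = 1.00000

1.00000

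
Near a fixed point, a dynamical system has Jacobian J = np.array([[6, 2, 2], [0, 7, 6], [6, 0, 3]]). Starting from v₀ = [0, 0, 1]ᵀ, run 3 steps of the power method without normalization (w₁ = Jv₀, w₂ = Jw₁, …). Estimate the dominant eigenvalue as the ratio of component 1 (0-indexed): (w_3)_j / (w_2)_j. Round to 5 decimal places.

w1 = Jv₀ = (6·0 + 2·0 + 2·1; 0·0 + 7·0 + 6·1; 6·0 + 0·0 + 3·1) = (2, 6, 3)
w2 = Jw1 = (6·2 + 2·6 + 2·3; 0·2 + 7·6 + 6·3; 6·2 + 0·6 + 3·3) = (30, 60, 21)
w3 = Jw2 = (342, 546, 243)
Ratio at component: 546 / 60 = 9.10000

λ ≈ 9.10000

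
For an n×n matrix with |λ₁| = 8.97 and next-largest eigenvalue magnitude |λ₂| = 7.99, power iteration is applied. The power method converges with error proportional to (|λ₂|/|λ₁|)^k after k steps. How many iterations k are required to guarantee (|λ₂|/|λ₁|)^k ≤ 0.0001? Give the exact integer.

80

|λ₂/λ₁| = 7.99/8.97 = 0.89075
Need k ≥ ln(0.0001) / ln(0.89075) = -9.2103 / -0.1157 ≈ 79.609
Smallest integer k satisfying the bound: 80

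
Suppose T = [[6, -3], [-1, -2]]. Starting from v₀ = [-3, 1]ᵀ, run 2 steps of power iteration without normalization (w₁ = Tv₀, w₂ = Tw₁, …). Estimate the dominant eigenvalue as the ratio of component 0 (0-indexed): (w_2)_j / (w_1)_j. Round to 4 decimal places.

6.1429

w1 = Tv₀ = (6·(-3) + (-3)·1; (-1)·(-3) + (-2)·1) = (-21, 1)
w2 = Tw1 = (6·(-21) + (-3)·1; (-1)·(-21) + (-2)·1) = (-129, 19)
Ratio at component: -129 / -21 = 6.1429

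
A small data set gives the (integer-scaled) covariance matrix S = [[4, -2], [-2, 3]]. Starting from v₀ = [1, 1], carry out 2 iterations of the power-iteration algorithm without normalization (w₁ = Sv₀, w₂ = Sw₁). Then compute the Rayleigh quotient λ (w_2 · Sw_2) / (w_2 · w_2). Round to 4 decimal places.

4.6216

w1 = Sv₀ = (4·1 + (-2)·1; (-2)·1 + 3·1) = (2, 1)
w2 = Sw1 = (4·2 + (-2)·1; (-2)·2 + 3·1) = (6, -1)
Sw2 = (26, -15)
w2·Sw2 = 6·26 + (-1)·(-15) = 171; w2·w2 = 6·6 + (-1)·(-1) = 37
λ ≈ 171/37 = 4.6216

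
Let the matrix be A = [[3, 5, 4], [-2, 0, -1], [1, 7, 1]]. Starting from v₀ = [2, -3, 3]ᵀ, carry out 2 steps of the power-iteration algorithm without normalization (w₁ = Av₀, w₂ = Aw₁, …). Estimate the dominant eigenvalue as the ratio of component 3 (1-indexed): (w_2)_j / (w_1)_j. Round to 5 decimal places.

w1 = Av₀ = (3·2 + 5·(-3) + 4·3; (-2)·2 + 0·(-3) + (-1)·3; 1·2 + 7·(-3) + 1·3) = (3, -7, -16)
w2 = Aw1 = (3·3 + 5·(-7) + 4·(-16); (-2)·3 + 0·(-7) + (-1)·(-16); 1·3 + 7·(-7) + 1·(-16)) = (-90, 10, -62)
Ratio at component: -62 / -16 = 3.87500

λ ≈ 3.87500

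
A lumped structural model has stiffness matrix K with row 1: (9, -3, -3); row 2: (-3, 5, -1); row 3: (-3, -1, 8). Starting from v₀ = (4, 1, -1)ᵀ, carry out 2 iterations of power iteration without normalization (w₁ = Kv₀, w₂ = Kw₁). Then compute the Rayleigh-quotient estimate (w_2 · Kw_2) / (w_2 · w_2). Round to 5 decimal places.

11.99095

w1 = Kv₀ = (36, -6, -21)
w2 = Kw1 = (405, -117, -270)
Kw2 = (4806, -1530, -3258)
w2·Kw2 = 405·4806 + (-117)·(-1530) + (-270)·(-3258) = 3005100; w2·w2 = 405·405 + (-117)·(-117) + (-270)·(-270) = 250614
λ ≈ 3005100/250614 = 11.99095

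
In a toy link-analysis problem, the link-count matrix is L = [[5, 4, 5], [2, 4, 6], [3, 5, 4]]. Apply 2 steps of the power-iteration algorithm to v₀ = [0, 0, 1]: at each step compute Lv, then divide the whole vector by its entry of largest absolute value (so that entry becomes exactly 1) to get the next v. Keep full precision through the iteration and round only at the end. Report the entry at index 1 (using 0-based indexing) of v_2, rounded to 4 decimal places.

Lv0 = (5.00000, 6.00000, 4.00000); divide by 6.00000 → v1 = (0.83333, 1.00000, 0.66667)
Lv1 = (11.50000, 9.66667, 10.16667); divide by 11.50000 → v2 = (1.00000, 0.84058, 0.88406)
Requested entry of v2: 58/69 = 0.8406

0.8406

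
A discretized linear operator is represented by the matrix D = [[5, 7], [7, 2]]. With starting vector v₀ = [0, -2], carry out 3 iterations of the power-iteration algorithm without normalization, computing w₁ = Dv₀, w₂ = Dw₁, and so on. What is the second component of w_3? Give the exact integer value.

w1 = Dv₀ = (-14, -4)
w2 = Dw1 = (-98, -106)
w3 = Dw2 = (-1232, -898)
The requested component of w3 is -898.

-898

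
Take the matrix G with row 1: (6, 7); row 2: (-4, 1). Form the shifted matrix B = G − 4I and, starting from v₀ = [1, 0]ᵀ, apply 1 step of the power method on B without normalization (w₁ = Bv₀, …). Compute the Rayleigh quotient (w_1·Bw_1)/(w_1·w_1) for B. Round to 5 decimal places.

B = G − 4I has rows (2, 7); (-4, -3)
w1 = Bv₀ = (2·1 + 7·0; (-4)·1 + (-3)·0) = (2, -4)
Bw1 = (-24, 4)
w1·Bw1 = -64; w1·w1 = 20; μ ≈ -64/20 = -3.20000

μ ≈ -3.20000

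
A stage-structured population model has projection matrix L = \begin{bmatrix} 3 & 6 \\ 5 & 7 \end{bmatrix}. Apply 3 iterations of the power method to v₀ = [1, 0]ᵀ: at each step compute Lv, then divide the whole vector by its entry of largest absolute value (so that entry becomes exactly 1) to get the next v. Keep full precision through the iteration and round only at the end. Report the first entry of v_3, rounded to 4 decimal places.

0.7651

Lv0 = (3.00000, 5.00000); divide by 5.00000 → v1 = (0.60000, 1.00000)
Lv1 = (7.80000, 10.00000); divide by 10.00000 → v2 = (0.78000, 1.00000)
Lv2 = (8.34000, 10.90000); divide by 10.90000 → v3 = (0.76514, 1.00000)
Requested entry of v3: 417/545 = 0.7651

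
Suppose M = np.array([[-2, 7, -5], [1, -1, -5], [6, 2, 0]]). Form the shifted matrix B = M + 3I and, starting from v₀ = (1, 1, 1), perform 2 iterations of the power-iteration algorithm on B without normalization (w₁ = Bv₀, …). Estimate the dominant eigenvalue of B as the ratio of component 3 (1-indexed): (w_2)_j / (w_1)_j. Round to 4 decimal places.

B = M + 3I has rows (1, 7, -5); (1, 2, -5); (6, 2, 3)
w1 = Bv₀ = (1·1 + 7·1 + (-5)·1; 1·1 + 2·1 + (-5)·1; 6·1 + 2·1 + 3·1) = (3, -2, 11)
w2 = Bw1 = (1·3 + 7·(-2) + (-5)·11; 1·3 + 2·(-2) + (-5)·11; 6·3 + 2·(-2) + 3·11) = (-66, -56, 47)
Ratio: 47/11 = 4.2727

4.2727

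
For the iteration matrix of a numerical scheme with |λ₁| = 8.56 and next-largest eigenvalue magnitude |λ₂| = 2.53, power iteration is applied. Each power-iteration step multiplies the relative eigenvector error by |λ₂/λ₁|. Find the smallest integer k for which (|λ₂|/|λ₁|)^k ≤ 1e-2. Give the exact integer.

4

|λ₂/λ₁| = 2.53/8.56 = 0.29556
Need k ≥ ln(1e-2) / ln(0.29556) = -4.6052 / -1.2189 ≈ 3.778
Smallest integer k satisfying the bound: 4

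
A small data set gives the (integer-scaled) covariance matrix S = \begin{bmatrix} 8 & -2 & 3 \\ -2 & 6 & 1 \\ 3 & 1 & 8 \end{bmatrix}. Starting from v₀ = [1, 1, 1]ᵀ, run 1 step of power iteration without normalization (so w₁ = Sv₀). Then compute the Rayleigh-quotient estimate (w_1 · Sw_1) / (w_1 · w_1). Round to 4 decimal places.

w1 = Sv₀ = (8·1 + (-2)·1 + 3·1; (-2)·1 + 6·1 + 1·1; 3·1 + 1·1 + 8·1) = (9, 5, 12)
Sw1 = (98, 24, 128)
w1·Sw1 = 9·98 + 5·24 + 12·128 = 2538; w1·w1 = 9·9 + 5·5 + 12·12 = 250
λ ≈ 2538/250 = 10.1520

10.1520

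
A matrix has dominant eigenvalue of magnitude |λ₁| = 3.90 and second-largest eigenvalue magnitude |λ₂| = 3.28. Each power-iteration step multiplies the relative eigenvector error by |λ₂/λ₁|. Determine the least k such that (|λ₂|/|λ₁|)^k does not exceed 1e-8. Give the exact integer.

107

|λ₂/λ₁| = 3.28/3.90 = 0.84103
Need k ≥ ln(1e-8) / ln(0.84103) = -18.4207 / -0.1731 ≈ 106.396
Smallest integer k satisfying the bound: 107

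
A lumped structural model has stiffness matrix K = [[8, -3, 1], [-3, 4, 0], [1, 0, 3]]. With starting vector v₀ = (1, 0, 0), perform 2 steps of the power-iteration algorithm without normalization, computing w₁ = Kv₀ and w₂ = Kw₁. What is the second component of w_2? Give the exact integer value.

w1 = Kv₀ = (8, -3, 1)
w2 = Kw1 = (74, -36, 11)
The requested component of w2 is -36.

-36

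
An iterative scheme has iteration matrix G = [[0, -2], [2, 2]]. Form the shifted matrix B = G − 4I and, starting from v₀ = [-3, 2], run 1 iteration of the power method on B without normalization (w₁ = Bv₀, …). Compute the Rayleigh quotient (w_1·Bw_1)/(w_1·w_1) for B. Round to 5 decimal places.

B = G − 4I has rows (-4, -2); (2, -2)
w1 = Bv₀ = (8, -10)
Bw1 = (-12, 36)
w1·Bw1 = -456; w1·w1 = 164; μ ≈ -456/164 = -2.78049

-2.78049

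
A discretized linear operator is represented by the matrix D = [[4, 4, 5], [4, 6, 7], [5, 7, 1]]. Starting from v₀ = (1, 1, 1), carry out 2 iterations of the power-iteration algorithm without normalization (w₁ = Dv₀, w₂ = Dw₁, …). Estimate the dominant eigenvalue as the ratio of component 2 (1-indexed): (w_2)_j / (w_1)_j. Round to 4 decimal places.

w1 = Dv₀ = (13, 17, 13)
w2 = Dw1 = (185, 245, 197)
Ratio at component: 245 / 17 = 14.4118

λ ≈ 14.4118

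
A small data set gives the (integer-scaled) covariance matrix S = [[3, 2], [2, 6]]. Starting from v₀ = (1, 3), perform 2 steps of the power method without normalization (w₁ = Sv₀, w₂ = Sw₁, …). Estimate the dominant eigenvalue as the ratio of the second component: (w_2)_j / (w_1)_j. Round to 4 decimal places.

λ ≈ 6.9000

w1 = Sv₀ = (3·1 + 2·3; 2·1 + 6·3) = (9, 20)
w2 = Sw1 = (3·9 + 2·20; 2·9 + 6·20) = (67, 138)
Ratio at component: 138 / 20 = 6.9000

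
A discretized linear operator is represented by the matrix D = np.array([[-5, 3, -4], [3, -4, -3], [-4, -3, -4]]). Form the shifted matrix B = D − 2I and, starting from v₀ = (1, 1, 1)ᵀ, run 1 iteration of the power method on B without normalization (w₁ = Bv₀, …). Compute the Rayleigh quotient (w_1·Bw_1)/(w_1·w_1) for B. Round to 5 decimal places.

μ ≈ -10.00000

B = D − 2I has rows (-7, 3, -4); (3, -6, -3); (-4, -3, -6)
w1 = Bv₀ = (-8, -6, -13)
Bw1 = (90, 51, 128)
w1·Bw1 = -2690; w1·w1 = 269; μ ≈ -2690/269 = -10.00000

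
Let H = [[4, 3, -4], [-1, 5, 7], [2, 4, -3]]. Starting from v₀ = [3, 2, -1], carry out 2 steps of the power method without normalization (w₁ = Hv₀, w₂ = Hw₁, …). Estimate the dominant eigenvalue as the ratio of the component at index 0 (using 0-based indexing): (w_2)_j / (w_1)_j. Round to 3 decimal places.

w1 = Hv₀ = (22, 0, 17)
w2 = Hw1 = (20, 97, -7)
Ratio at component: 20 / 22 = 0.909

0.909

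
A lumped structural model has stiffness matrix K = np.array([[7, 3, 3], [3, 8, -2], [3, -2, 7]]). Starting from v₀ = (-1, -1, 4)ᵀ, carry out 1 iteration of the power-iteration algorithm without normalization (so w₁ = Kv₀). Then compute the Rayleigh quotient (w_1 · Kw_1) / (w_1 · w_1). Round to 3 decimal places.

λ ≈ 9.293

w1 = Kv₀ = (7·(-1) + 3·(-1) + 3·4; 3·(-1) + 8·(-1) + (-2)·4; 3·(-1) + (-2)·(-1) + 7·4) = (2, -19, 27)
Kw1 = (38, -200, 233)
w1·Kw1 = 2·38 + (-19)·(-200) + 27·233 = 10167; w1·w1 = 2·2 + (-19)·(-19) + 27·27 = 1094
λ ≈ 10167/1094 = 9.293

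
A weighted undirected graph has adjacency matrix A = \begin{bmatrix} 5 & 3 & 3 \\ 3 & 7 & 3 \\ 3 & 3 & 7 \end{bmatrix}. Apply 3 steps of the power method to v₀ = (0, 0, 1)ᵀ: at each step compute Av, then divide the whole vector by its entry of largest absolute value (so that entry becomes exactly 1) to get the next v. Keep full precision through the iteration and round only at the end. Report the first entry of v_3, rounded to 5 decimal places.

0.76486

Av0 = (3.000000, 3.000000, 7.000000); divide by 7.000000 → v1 = (0.428571, 0.428571, 1.000000)
Av1 = (6.428571, 7.285714, 9.571429); divide by 9.571429 → v2 = (0.671642, 0.761194, 1.000000)
Av2 = (8.641791, 10.343284, 11.298507); divide by 11.298507 → v3 = (0.764861, 0.915456, 1.000000)
Requested entry of v3: 579/757 = 0.76486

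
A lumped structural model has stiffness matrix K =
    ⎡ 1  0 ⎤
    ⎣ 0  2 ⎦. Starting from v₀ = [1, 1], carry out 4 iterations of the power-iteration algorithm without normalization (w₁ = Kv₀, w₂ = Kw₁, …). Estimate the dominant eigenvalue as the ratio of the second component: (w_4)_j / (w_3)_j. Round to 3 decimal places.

w1 = Kv₀ = (1, 2)
w2 = Kw1 = (1, 4)
w3 = Kw2 = (1, 8)
w4 = Kw3 = (1, 16)
Ratio at component: 16 / 8 = 2.000

λ ≈ 2.000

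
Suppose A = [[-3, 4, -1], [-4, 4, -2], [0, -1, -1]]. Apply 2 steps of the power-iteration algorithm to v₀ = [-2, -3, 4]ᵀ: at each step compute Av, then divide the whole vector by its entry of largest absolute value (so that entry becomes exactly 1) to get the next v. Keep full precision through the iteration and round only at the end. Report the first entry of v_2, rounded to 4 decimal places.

Av0 = (-10.00000, -12.00000, -1.00000); divide by -12.00000 → v1 = (0.83333, 1.00000, 0.08333)
Av1 = (1.41667, 0.50000, -1.08333); divide by 1.41667 → v2 = (1.00000, 0.35294, -0.76471)
Requested entry of v2: -17/-17 = 1.0000

1.0000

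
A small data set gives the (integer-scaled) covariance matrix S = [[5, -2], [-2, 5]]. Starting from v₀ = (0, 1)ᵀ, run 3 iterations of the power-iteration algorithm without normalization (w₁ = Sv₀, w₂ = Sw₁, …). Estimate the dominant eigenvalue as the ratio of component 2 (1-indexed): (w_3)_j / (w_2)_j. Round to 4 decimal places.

w1 = Sv₀ = (5·0 + (-2)·1; (-2)·0 + 5·1) = (-2, 5)
w2 = Sw1 = (5·(-2) + (-2)·5; (-2)·(-2) + 5·5) = (-20, 29)
w3 = Sw2 = (-158, 185)
Ratio at component: 185 / 29 = 6.3793

λ ≈ 6.3793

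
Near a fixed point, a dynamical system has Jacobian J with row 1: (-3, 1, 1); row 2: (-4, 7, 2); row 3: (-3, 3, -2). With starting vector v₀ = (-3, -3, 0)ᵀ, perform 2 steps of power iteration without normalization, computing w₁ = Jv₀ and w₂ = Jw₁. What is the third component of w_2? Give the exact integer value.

w1 = Jv₀ = (6, -9, 0)
w2 = Jw1 = (-27, -87, -45)
The requested component of w2 is -45.

-45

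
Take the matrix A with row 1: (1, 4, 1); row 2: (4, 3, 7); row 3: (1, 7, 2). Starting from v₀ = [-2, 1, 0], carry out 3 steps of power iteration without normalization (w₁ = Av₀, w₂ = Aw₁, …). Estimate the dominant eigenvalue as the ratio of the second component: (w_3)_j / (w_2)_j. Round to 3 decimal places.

-4.607

w1 = Av₀ = (2, -5, 5)
w2 = Aw1 = (-13, 28, -23)
w3 = Aw2 = (76, -129, 137)
Ratio at component: -129 / 28 = -4.607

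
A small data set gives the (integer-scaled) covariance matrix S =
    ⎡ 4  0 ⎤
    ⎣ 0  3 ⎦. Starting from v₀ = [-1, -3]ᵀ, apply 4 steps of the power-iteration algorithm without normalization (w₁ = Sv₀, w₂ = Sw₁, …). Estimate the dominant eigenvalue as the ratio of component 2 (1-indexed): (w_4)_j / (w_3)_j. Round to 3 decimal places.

3.000

w1 = Sv₀ = (4·(-1) + 0·(-3); 0·(-1) + 3·(-3)) = (-4, -9)
w2 = Sw1 = (4·(-4) + 0·(-9); 0·(-4) + 3·(-9)) = (-16, -27)
w3 = Sw2 = (-64, -81)
w4 = Sw3 = (-256, -243)
Ratio at component: -243 / -81 = 3.000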